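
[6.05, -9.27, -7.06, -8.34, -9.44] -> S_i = Random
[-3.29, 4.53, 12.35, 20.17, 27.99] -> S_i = -3.29 + 7.82*i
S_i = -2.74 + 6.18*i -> [-2.74, 3.44, 9.62, 15.8, 21.98]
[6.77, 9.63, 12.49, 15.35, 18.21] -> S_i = 6.77 + 2.86*i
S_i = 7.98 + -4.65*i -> [7.98, 3.33, -1.32, -5.97, -10.62]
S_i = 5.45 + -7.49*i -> [5.45, -2.04, -9.53, -17.02, -24.51]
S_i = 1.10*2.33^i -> [1.1, 2.56, 5.97, 13.91, 32.42]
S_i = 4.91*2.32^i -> [4.91, 11.39, 26.43, 61.31, 142.24]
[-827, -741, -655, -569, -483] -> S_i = -827 + 86*i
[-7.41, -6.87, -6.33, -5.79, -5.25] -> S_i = -7.41 + 0.54*i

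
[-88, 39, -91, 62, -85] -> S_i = Random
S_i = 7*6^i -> [7, 42, 252, 1512, 9072]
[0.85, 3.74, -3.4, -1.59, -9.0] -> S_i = Random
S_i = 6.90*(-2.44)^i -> [6.9, -16.84, 41.08, -100.23, 244.57]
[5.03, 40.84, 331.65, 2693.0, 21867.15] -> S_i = 5.03*8.12^i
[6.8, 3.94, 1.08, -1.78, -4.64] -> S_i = 6.80 + -2.86*i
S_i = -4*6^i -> [-4, -24, -144, -864, -5184]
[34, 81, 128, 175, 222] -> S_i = 34 + 47*i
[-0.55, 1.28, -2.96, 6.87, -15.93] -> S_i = -0.55*(-2.32)^i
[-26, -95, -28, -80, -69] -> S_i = Random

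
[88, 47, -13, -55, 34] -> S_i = Random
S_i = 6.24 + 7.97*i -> [6.24, 14.21, 22.18, 30.15, 38.12]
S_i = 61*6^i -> [61, 366, 2196, 13176, 79056]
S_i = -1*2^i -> [-1, -2, -4, -8, -16]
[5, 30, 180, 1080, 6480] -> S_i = 5*6^i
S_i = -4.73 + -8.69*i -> [-4.73, -13.42, -22.11, -30.8, -39.49]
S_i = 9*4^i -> [9, 36, 144, 576, 2304]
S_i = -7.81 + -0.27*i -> [-7.81, -8.08, -8.35, -8.62, -8.89]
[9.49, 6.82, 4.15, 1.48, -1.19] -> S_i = 9.49 + -2.67*i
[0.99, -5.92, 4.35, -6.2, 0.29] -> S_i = Random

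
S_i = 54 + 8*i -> [54, 62, 70, 78, 86]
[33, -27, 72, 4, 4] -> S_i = Random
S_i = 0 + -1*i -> [0, -1, -2, -3, -4]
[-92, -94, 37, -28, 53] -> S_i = Random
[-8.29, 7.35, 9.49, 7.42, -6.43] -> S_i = Random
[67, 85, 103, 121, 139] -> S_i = 67 + 18*i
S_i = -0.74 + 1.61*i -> [-0.74, 0.87, 2.48, 4.09, 5.7]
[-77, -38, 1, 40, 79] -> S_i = -77 + 39*i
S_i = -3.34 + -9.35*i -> [-3.34, -12.69, -22.04, -31.39, -40.74]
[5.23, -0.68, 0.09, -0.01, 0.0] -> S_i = 5.23*(-0.13)^i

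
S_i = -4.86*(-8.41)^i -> [-4.86, 40.87, -343.74, 2890.84, -24311.98]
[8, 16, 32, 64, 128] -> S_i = 8*2^i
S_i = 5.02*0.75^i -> [5.02, 3.76, 2.82, 2.12, 1.59]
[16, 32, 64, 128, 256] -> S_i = 16*2^i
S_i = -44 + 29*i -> [-44, -15, 14, 43, 72]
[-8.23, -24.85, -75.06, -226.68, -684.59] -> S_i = -8.23*3.02^i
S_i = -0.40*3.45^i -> [-0.4, -1.38, -4.76, -16.43, -56.67]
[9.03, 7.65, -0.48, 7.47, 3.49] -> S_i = Random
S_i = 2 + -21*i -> [2, -19, -40, -61, -82]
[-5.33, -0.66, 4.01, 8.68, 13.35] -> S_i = -5.33 + 4.67*i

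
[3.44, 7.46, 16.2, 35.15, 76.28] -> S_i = 3.44*2.17^i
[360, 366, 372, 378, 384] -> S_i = 360 + 6*i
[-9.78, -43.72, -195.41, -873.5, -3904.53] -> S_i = -9.78*4.47^i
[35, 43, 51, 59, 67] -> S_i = 35 + 8*i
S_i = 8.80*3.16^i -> [8.8, 27.81, 87.87, 277.68, 877.47]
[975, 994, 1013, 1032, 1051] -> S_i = 975 + 19*i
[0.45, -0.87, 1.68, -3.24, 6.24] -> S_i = 0.45*(-1.93)^i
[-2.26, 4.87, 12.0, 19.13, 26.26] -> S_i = -2.26 + 7.13*i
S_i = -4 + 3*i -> [-4, -1, 2, 5, 8]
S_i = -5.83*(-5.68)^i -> [-5.83, 33.11, -188.09, 1068.35, -6068.23]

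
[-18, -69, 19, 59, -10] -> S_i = Random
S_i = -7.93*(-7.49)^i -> [-7.93, 59.4, -444.87, 3332.1, -24957.46]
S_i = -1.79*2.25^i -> [-1.79, -4.03, -9.06, -20.39, -45.88]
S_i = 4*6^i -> [4, 24, 144, 864, 5184]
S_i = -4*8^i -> [-4, -32, -256, -2048, -16384]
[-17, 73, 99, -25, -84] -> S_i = Random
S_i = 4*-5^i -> [4, -20, 100, -500, 2500]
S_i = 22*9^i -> [22, 198, 1782, 16038, 144342]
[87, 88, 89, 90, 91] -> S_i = 87 + 1*i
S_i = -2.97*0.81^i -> [-2.97, -2.41, -1.95, -1.58, -1.28]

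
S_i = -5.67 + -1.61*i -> [-5.67, -7.28, -8.89, -10.5, -12.11]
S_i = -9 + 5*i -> [-9, -4, 1, 6, 11]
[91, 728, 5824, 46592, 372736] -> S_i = 91*8^i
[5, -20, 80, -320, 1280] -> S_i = 5*-4^i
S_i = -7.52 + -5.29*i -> [-7.52, -12.81, -18.1, -23.39, -28.68]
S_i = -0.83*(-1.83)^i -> [-0.83, 1.52, -2.78, 5.09, -9.31]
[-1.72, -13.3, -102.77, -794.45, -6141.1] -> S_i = -1.72*7.73^i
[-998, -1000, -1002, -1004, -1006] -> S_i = -998 + -2*i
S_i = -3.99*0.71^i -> [-3.99, -2.83, -2.01, -1.43, -1.01]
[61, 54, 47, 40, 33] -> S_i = 61 + -7*i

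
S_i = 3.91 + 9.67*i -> [3.91, 13.58, 23.25, 32.92, 42.59]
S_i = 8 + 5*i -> [8, 13, 18, 23, 28]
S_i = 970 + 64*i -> [970, 1034, 1098, 1162, 1226]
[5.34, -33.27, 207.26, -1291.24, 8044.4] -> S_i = 5.34*(-6.23)^i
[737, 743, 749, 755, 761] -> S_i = 737 + 6*i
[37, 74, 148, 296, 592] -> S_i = 37*2^i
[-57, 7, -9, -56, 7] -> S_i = Random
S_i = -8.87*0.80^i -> [-8.87, -7.1, -5.68, -4.54, -3.63]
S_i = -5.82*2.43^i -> [-5.82, -14.14, -34.37, -83.51, -202.93]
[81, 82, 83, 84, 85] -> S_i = 81 + 1*i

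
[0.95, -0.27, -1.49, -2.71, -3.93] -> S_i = 0.95 + -1.22*i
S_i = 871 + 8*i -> [871, 879, 887, 895, 903]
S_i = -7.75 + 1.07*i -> [-7.75, -6.68, -5.61, -4.54, -3.47]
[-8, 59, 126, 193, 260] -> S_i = -8 + 67*i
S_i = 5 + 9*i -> [5, 14, 23, 32, 41]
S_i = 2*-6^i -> [2, -12, 72, -432, 2592]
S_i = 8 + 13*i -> [8, 21, 34, 47, 60]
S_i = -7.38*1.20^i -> [-7.38, -8.86, -10.63, -12.75, -15.3]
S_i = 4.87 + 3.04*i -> [4.87, 7.91, 10.95, 13.99, 17.03]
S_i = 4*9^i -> [4, 36, 324, 2916, 26244]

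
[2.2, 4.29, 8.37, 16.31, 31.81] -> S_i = 2.20*1.95^i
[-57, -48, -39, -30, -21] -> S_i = -57 + 9*i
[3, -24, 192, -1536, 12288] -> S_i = 3*-8^i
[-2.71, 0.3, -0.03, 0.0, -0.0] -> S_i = -2.71*(-0.11)^i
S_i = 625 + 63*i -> [625, 688, 751, 814, 877]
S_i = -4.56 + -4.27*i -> [-4.56, -8.83, -13.1, -17.37, -21.64]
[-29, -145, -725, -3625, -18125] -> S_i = -29*5^i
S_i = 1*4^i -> [1, 4, 16, 64, 256]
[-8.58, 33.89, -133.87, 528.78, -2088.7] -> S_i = -8.58*(-3.95)^i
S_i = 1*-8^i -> [1, -8, 64, -512, 4096]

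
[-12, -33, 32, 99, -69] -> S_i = Random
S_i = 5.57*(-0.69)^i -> [5.57, -3.84, 2.65, -1.83, 1.26]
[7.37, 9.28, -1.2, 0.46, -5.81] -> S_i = Random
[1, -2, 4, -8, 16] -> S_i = 1*-2^i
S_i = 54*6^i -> [54, 324, 1944, 11664, 69984]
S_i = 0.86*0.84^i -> [0.86, 0.72, 0.61, 0.51, 0.43]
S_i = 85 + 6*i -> [85, 91, 97, 103, 109]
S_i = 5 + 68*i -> [5, 73, 141, 209, 277]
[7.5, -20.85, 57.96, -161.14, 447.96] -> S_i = 7.50*(-2.78)^i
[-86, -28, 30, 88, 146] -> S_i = -86 + 58*i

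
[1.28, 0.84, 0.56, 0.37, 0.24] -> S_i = 1.28*0.66^i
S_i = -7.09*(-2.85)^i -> [-7.09, 20.21, -57.59, 164.13, -467.76]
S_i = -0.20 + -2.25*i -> [-0.2, -2.45, -4.7, -6.95, -9.2]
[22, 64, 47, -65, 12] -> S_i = Random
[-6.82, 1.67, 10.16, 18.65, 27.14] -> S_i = -6.82 + 8.49*i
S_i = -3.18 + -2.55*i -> [-3.18, -5.73, -8.28, -10.83, -13.38]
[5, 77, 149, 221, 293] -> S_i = 5 + 72*i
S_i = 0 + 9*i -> [0, 9, 18, 27, 36]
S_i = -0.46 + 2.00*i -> [-0.46, 1.54, 3.54, 5.54, 7.54]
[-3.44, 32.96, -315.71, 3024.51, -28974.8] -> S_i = -3.44*(-9.58)^i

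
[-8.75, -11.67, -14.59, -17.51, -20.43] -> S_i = -8.75 + -2.92*i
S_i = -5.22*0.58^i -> [-5.22, -3.03, -1.76, -1.02, -0.59]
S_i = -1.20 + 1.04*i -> [-1.2, -0.16, 0.88, 1.92, 2.96]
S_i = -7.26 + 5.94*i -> [-7.26, -1.32, 4.62, 10.56, 16.5]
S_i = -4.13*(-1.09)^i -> [-4.13, 4.5, -4.91, 5.35, -5.83]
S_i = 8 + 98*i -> [8, 106, 204, 302, 400]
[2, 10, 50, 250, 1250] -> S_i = 2*5^i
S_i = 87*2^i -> [87, 174, 348, 696, 1392]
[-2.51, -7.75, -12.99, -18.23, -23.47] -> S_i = -2.51 + -5.24*i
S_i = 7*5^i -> [7, 35, 175, 875, 4375]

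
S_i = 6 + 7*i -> [6, 13, 20, 27, 34]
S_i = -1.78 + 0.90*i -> [-1.78, -0.88, 0.02, 0.92, 1.82]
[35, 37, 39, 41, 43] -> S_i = 35 + 2*i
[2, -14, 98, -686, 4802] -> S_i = 2*-7^i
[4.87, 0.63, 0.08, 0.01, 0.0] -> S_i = 4.87*0.13^i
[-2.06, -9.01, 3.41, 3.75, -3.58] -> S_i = Random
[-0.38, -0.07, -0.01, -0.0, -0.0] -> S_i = -0.38*0.19^i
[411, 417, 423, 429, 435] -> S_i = 411 + 6*i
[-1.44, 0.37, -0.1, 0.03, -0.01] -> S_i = -1.44*(-0.26)^i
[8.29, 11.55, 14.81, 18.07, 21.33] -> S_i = 8.29 + 3.26*i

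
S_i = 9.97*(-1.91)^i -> [9.97, -19.04, 36.37, -69.47, 132.69]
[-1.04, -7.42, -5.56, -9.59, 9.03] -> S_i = Random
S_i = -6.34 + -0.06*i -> [-6.34, -6.4, -6.46, -6.52, -6.58]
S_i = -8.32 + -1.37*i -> [-8.32, -9.69, -11.06, -12.43, -13.8]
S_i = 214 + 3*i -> [214, 217, 220, 223, 226]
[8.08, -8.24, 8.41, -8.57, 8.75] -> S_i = 8.08*(-1.02)^i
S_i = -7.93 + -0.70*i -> [-7.93, -8.63, -9.33, -10.03, -10.73]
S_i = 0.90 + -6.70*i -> [0.9, -5.8, -12.5, -19.2, -25.9]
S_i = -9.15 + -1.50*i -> [-9.15, -10.65, -12.15, -13.65, -15.15]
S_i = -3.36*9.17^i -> [-3.36, -30.81, -282.54, -2590.88, -23758.37]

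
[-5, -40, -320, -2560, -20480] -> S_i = -5*8^i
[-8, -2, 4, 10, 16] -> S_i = -8 + 6*i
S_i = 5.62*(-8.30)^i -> [5.62, -46.65, 387.16, -3213.44, 26671.58]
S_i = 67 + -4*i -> [67, 63, 59, 55, 51]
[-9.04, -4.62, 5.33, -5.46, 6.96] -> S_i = Random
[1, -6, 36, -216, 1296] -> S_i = 1*-6^i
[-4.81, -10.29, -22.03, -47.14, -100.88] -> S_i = -4.81*2.14^i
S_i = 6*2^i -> [6, 12, 24, 48, 96]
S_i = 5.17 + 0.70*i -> [5.17, 5.87, 6.57, 7.27, 7.97]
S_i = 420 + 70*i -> [420, 490, 560, 630, 700]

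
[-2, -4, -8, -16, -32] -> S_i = -2*2^i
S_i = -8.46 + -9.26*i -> [-8.46, -17.72, -26.98, -36.24, -45.5]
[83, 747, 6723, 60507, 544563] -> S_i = 83*9^i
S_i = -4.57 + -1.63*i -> [-4.57, -6.2, -7.83, -9.46, -11.09]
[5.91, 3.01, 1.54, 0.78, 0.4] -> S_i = 5.91*0.51^i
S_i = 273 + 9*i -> [273, 282, 291, 300, 309]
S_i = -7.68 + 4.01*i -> [-7.68, -3.67, 0.34, 4.35, 8.36]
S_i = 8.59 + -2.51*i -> [8.59, 6.08, 3.57, 1.06, -1.45]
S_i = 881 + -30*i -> [881, 851, 821, 791, 761]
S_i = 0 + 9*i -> [0, 9, 18, 27, 36]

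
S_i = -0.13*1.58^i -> [-0.13, -0.21, -0.32, -0.51, -0.81]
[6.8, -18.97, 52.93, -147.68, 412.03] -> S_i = 6.80*(-2.79)^i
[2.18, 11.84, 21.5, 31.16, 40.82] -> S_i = 2.18 + 9.66*i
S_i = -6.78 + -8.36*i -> [-6.78, -15.14, -23.5, -31.86, -40.22]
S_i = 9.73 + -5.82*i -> [9.73, 3.91, -1.91, -7.73, -13.55]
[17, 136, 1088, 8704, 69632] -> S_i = 17*8^i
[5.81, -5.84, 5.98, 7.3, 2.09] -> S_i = Random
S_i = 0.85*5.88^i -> [0.85, 5.0, 29.39, 172.8, 1016.08]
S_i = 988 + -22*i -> [988, 966, 944, 922, 900]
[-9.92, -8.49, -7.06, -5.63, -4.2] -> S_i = -9.92 + 1.43*i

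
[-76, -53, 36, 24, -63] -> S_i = Random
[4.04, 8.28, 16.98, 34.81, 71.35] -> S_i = 4.04*2.05^i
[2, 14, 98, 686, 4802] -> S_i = 2*7^i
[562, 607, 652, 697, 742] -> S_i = 562 + 45*i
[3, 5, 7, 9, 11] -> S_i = 3 + 2*i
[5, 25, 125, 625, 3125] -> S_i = 5*5^i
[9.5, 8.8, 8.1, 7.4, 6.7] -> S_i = 9.50 + -0.70*i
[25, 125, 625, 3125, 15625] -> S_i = 25*5^i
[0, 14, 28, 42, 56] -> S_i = 0 + 14*i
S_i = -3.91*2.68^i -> [-3.91, -10.48, -28.08, -75.26, -201.7]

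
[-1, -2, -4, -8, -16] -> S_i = -1*2^i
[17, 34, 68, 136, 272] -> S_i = 17*2^i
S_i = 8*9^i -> [8, 72, 648, 5832, 52488]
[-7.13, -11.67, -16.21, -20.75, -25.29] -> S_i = -7.13 + -4.54*i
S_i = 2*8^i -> [2, 16, 128, 1024, 8192]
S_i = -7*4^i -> [-7, -28, -112, -448, -1792]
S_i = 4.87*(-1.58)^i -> [4.87, -7.69, 12.16, -19.21, 30.35]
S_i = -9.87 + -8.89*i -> [-9.87, -18.76, -27.65, -36.54, -45.43]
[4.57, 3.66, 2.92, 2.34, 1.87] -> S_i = 4.57*0.80^i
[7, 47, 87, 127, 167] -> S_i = 7 + 40*i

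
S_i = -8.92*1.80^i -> [-8.92, -16.06, -28.9, -52.02, -93.64]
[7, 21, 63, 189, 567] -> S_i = 7*3^i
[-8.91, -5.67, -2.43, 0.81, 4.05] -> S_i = -8.91 + 3.24*i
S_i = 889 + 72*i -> [889, 961, 1033, 1105, 1177]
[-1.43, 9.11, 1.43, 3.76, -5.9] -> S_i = Random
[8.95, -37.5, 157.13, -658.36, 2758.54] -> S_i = 8.95*(-4.19)^i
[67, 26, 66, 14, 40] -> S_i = Random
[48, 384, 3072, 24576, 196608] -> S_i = 48*8^i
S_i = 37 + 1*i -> [37, 38, 39, 40, 41]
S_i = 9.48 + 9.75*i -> [9.48, 19.23, 28.98, 38.73, 48.48]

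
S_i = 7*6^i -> [7, 42, 252, 1512, 9072]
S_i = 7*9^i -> [7, 63, 567, 5103, 45927]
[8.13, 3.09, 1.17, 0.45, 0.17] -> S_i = 8.13*0.38^i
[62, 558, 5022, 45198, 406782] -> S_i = 62*9^i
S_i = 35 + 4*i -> [35, 39, 43, 47, 51]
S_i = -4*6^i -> [-4, -24, -144, -864, -5184]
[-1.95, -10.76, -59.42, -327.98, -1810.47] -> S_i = -1.95*5.52^i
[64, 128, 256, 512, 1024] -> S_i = 64*2^i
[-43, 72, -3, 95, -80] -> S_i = Random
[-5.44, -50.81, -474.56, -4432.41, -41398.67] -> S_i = -5.44*9.34^i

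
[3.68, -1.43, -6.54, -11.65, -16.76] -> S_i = 3.68 + -5.11*i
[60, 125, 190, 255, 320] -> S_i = 60 + 65*i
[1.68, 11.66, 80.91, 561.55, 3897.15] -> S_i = 1.68*6.94^i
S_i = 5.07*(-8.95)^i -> [5.07, -45.38, 406.12, -3634.77, 32531.2]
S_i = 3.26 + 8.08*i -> [3.26, 11.34, 19.42, 27.5, 35.58]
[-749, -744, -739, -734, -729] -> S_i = -749 + 5*i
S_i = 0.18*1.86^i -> [0.18, 0.33, 0.62, 1.16, 2.15]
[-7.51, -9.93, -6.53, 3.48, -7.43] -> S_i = Random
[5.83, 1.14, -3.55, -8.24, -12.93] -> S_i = 5.83 + -4.69*i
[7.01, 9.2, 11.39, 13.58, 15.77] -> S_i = 7.01 + 2.19*i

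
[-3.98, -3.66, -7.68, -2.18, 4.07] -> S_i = Random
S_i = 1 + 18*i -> [1, 19, 37, 55, 73]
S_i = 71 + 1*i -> [71, 72, 73, 74, 75]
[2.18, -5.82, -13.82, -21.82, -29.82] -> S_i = 2.18 + -8.00*i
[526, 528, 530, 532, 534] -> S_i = 526 + 2*i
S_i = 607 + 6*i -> [607, 613, 619, 625, 631]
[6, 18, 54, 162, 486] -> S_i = 6*3^i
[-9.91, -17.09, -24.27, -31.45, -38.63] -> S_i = -9.91 + -7.18*i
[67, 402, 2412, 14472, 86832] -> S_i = 67*6^i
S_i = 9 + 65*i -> [9, 74, 139, 204, 269]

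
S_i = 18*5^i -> [18, 90, 450, 2250, 11250]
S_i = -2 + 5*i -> [-2, 3, 8, 13, 18]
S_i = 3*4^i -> [3, 12, 48, 192, 768]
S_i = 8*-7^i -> [8, -56, 392, -2744, 19208]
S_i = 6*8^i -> [6, 48, 384, 3072, 24576]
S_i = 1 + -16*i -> [1, -15, -31, -47, -63]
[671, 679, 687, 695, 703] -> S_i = 671 + 8*i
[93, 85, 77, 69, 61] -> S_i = 93 + -8*i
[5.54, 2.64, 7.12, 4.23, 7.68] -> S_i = Random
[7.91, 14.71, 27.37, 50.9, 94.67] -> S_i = 7.91*1.86^i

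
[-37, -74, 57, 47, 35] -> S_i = Random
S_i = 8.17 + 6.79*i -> [8.17, 14.96, 21.75, 28.54, 35.33]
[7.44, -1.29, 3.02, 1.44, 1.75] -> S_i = Random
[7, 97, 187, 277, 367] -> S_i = 7 + 90*i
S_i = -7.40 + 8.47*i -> [-7.4, 1.07, 9.54, 18.01, 26.48]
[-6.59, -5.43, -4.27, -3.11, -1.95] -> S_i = -6.59 + 1.16*i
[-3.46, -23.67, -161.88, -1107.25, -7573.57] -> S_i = -3.46*6.84^i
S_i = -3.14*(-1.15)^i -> [-3.14, 3.61, -4.15, 4.78, -5.49]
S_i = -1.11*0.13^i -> [-1.11, -0.14, -0.02, -0.0, -0.0]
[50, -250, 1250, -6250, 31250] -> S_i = 50*-5^i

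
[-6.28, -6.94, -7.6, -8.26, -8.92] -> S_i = -6.28 + -0.66*i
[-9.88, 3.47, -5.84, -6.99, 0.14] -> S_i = Random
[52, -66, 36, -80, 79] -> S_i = Random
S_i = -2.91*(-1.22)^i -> [-2.91, 3.55, -4.33, 5.28, -6.45]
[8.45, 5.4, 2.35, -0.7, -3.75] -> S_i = 8.45 + -3.05*i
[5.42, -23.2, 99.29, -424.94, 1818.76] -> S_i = 5.42*(-4.28)^i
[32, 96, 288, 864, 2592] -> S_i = 32*3^i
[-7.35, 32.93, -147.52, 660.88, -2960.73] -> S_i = -7.35*(-4.48)^i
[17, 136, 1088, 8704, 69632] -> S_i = 17*8^i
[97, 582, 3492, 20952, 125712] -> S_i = 97*6^i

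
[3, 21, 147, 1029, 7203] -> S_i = 3*7^i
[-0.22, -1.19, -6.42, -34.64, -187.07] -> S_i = -0.22*5.40^i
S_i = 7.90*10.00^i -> [7.9, 79.0, 790.0, 7900.0, 79000.0]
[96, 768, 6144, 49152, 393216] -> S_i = 96*8^i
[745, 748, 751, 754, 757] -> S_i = 745 + 3*i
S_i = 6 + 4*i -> [6, 10, 14, 18, 22]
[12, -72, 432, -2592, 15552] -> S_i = 12*-6^i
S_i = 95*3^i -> [95, 285, 855, 2565, 7695]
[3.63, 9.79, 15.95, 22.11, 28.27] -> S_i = 3.63 + 6.16*i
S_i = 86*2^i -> [86, 172, 344, 688, 1376]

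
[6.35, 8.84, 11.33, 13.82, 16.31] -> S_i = 6.35 + 2.49*i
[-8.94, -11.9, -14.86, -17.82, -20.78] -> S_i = -8.94 + -2.96*i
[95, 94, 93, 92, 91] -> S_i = 95 + -1*i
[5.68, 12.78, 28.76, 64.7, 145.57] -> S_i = 5.68*2.25^i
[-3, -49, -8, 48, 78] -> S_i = Random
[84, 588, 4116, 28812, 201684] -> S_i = 84*7^i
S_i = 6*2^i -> [6, 12, 24, 48, 96]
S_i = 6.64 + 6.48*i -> [6.64, 13.12, 19.6, 26.08, 32.56]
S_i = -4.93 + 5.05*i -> [-4.93, 0.12, 5.17, 10.22, 15.27]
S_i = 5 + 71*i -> [5, 76, 147, 218, 289]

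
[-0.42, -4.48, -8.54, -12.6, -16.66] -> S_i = -0.42 + -4.06*i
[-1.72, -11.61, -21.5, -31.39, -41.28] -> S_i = -1.72 + -9.89*i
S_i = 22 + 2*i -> [22, 24, 26, 28, 30]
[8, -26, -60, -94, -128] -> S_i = 8 + -34*i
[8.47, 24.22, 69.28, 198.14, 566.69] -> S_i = 8.47*2.86^i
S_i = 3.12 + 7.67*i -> [3.12, 10.79, 18.46, 26.13, 33.8]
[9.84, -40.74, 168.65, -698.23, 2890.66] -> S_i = 9.84*(-4.14)^i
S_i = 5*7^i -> [5, 35, 245, 1715, 12005]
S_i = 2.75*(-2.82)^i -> [2.75, -7.76, 21.87, -61.67, 173.91]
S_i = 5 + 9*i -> [5, 14, 23, 32, 41]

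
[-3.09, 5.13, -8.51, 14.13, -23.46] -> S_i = -3.09*(-1.66)^i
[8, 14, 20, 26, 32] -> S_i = 8 + 6*i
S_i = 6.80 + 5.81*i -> [6.8, 12.61, 18.42, 24.23, 30.04]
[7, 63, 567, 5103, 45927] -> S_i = 7*9^i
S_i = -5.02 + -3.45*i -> [-5.02, -8.47, -11.92, -15.37, -18.82]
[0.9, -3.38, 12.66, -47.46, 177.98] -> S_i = 0.90*(-3.75)^i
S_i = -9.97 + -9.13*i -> [-9.97, -19.1, -28.23, -37.36, -46.49]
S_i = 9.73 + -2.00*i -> [9.73, 7.73, 5.73, 3.73, 1.73]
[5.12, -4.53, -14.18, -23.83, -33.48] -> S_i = 5.12 + -9.65*i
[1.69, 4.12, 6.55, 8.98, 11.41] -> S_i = 1.69 + 2.43*i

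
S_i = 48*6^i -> [48, 288, 1728, 10368, 62208]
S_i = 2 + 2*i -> [2, 4, 6, 8, 10]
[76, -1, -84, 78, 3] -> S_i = Random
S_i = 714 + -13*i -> [714, 701, 688, 675, 662]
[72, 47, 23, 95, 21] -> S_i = Random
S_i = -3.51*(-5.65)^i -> [-3.51, 19.83, -112.05, 633.07, -3576.85]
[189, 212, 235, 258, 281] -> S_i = 189 + 23*i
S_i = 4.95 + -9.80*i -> [4.95, -4.85, -14.65, -24.45, -34.25]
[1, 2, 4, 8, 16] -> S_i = 1*2^i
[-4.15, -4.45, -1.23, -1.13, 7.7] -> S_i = Random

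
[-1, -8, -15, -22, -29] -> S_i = -1 + -7*i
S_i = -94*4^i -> [-94, -376, -1504, -6016, -24064]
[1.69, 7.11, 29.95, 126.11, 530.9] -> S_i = 1.69*4.21^i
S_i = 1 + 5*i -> [1, 6, 11, 16, 21]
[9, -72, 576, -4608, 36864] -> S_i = 9*-8^i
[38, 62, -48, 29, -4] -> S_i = Random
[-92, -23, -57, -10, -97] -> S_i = Random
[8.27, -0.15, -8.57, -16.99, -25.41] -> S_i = 8.27 + -8.42*i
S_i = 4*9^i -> [4, 36, 324, 2916, 26244]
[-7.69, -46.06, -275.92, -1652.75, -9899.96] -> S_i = -7.69*5.99^i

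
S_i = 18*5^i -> [18, 90, 450, 2250, 11250]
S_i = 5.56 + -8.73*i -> [5.56, -3.17, -11.9, -20.63, -29.36]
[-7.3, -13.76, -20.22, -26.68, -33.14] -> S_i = -7.30 + -6.46*i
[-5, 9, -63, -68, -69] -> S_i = Random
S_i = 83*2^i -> [83, 166, 332, 664, 1328]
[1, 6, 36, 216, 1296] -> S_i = 1*6^i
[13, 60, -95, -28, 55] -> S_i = Random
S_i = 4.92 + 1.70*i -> [4.92, 6.62, 8.32, 10.02, 11.72]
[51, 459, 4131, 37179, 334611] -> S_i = 51*9^i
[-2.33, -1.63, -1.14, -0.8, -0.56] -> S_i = -2.33*0.70^i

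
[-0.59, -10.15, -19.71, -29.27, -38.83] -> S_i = -0.59 + -9.56*i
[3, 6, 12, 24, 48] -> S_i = 3*2^i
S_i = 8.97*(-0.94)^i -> [8.97, -8.43, 7.93, -7.45, 7.0]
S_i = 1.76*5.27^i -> [1.76, 9.28, 48.88, 257.6, 1357.55]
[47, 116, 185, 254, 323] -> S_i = 47 + 69*i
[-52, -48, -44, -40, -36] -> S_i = -52 + 4*i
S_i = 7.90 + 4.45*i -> [7.9, 12.35, 16.8, 21.25, 25.7]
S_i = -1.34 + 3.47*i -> [-1.34, 2.13, 5.6, 9.07, 12.54]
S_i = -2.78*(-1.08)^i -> [-2.78, 3.0, -3.24, 3.5, -3.78]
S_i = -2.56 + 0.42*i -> [-2.56, -2.14, -1.72, -1.3, -0.88]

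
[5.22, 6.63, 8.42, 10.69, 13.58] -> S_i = 5.22*1.27^i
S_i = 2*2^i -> [2, 4, 8, 16, 32]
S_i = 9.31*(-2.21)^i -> [9.31, -20.58, 45.47, -100.49, 222.08]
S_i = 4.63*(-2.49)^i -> [4.63, -11.53, 28.71, -71.48, 177.98]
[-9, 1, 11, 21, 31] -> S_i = -9 + 10*i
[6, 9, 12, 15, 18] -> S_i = 6 + 3*i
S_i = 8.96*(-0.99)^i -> [8.96, -8.87, 8.78, -8.69, 8.61]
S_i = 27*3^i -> [27, 81, 243, 729, 2187]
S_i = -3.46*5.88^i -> [-3.46, -20.34, -119.63, -703.41, -4136.05]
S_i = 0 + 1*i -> [0, 1, 2, 3, 4]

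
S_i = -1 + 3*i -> [-1, 2, 5, 8, 11]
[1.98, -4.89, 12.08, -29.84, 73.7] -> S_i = 1.98*(-2.47)^i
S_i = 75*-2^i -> [75, -150, 300, -600, 1200]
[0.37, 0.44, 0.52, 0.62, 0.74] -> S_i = 0.37*1.19^i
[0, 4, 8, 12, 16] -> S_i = 0 + 4*i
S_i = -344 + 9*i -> [-344, -335, -326, -317, -308]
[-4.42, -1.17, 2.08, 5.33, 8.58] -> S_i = -4.42 + 3.25*i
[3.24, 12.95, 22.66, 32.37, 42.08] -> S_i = 3.24 + 9.71*i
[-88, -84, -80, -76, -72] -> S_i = -88 + 4*i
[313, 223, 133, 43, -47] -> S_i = 313 + -90*i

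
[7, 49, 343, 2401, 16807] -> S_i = 7*7^i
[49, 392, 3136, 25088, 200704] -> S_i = 49*8^i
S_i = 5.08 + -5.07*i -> [5.08, 0.01, -5.06, -10.13, -15.2]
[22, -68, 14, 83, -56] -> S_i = Random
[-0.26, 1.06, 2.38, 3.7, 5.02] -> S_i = -0.26 + 1.32*i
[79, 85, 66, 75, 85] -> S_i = Random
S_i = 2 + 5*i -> [2, 7, 12, 17, 22]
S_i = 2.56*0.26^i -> [2.56, 0.67, 0.17, 0.04, 0.01]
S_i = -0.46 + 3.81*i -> [-0.46, 3.35, 7.16, 10.97, 14.78]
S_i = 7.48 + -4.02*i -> [7.48, 3.46, -0.56, -4.58, -8.6]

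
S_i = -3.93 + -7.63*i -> [-3.93, -11.56, -19.19, -26.82, -34.45]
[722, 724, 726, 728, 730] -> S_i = 722 + 2*i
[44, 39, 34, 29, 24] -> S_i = 44 + -5*i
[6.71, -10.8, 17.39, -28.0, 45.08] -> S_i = 6.71*(-1.61)^i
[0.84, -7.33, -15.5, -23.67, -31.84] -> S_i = 0.84 + -8.17*i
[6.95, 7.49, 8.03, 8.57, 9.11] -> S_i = 6.95 + 0.54*i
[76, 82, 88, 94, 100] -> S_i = 76 + 6*i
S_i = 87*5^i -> [87, 435, 2175, 10875, 54375]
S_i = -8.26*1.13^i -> [-8.26, -9.33, -10.55, -11.92, -13.47]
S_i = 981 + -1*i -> [981, 980, 979, 978, 977]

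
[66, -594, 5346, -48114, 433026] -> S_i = 66*-9^i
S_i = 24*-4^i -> [24, -96, 384, -1536, 6144]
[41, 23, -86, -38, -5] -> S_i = Random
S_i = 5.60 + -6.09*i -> [5.6, -0.49, -6.58, -12.67, -18.76]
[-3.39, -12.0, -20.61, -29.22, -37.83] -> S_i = -3.39 + -8.61*i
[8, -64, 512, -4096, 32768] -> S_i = 8*-8^i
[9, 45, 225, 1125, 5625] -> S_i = 9*5^i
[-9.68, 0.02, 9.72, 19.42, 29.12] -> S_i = -9.68 + 9.70*i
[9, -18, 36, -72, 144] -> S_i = 9*-2^i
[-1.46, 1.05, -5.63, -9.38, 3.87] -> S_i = Random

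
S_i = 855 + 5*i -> [855, 860, 865, 870, 875]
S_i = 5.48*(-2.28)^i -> [5.48, -12.49, 28.49, -64.95, 148.09]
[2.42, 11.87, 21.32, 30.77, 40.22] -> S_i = 2.42 + 9.45*i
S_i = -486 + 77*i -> [-486, -409, -332, -255, -178]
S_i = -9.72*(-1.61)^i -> [-9.72, 15.65, -25.2, 40.56, -65.31]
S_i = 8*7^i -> [8, 56, 392, 2744, 19208]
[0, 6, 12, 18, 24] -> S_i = 0 + 6*i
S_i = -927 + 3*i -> [-927, -924, -921, -918, -915]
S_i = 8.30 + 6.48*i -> [8.3, 14.78, 21.26, 27.74, 34.22]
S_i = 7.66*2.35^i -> [7.66, 18.0, 42.3, 99.41, 233.61]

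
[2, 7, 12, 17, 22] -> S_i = 2 + 5*i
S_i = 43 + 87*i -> [43, 130, 217, 304, 391]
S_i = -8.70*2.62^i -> [-8.7, -22.79, -59.72, -156.47, -409.94]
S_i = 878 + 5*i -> [878, 883, 888, 893, 898]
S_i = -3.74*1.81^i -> [-3.74, -6.77, -12.25, -22.18, -40.14]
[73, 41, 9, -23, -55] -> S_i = 73 + -32*i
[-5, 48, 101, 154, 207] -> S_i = -5 + 53*i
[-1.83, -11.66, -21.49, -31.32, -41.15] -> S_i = -1.83 + -9.83*i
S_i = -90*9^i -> [-90, -810, -7290, -65610, -590490]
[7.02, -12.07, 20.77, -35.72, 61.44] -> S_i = 7.02*(-1.72)^i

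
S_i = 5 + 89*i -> [5, 94, 183, 272, 361]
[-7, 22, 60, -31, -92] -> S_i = Random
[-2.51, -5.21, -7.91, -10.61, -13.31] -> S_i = -2.51 + -2.70*i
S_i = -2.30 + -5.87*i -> [-2.3, -8.17, -14.04, -19.91, -25.78]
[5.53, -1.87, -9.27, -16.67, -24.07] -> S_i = 5.53 + -7.40*i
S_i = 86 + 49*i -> [86, 135, 184, 233, 282]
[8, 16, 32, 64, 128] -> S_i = 8*2^i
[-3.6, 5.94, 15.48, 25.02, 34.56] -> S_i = -3.60 + 9.54*i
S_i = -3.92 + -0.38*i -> [-3.92, -4.3, -4.68, -5.06, -5.44]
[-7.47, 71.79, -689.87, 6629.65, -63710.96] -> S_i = -7.47*(-9.61)^i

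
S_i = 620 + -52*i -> [620, 568, 516, 464, 412]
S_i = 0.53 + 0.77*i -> [0.53, 1.3, 2.07, 2.84, 3.61]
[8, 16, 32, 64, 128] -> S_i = 8*2^i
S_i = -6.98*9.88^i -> [-6.98, -68.96, -681.35, -6731.72, -66509.43]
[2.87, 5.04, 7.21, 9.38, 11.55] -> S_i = 2.87 + 2.17*i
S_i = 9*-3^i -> [9, -27, 81, -243, 729]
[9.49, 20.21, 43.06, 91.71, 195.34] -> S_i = 9.49*2.13^i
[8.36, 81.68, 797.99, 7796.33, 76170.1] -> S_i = 8.36*9.77^i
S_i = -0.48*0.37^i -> [-0.48, -0.18, -0.07, -0.02, -0.01]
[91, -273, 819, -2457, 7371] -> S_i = 91*-3^i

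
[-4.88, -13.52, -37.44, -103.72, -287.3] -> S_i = -4.88*2.77^i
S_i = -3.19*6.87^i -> [-3.19, -21.92, -150.56, -1034.33, -7105.88]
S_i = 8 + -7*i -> [8, 1, -6, -13, -20]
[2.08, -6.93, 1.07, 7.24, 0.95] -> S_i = Random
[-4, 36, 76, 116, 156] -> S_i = -4 + 40*i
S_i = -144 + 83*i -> [-144, -61, 22, 105, 188]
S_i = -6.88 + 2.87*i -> [-6.88, -4.01, -1.14, 1.73, 4.6]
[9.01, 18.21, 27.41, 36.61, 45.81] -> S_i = 9.01 + 9.20*i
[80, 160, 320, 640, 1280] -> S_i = 80*2^i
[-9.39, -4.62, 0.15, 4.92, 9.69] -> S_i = -9.39 + 4.77*i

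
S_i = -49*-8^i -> [-49, 392, -3136, 25088, -200704]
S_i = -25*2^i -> [-25, -50, -100, -200, -400]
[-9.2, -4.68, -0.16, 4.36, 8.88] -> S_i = -9.20 + 4.52*i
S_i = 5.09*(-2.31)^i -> [5.09, -11.76, 27.16, -62.74, 144.93]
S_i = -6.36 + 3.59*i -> [-6.36, -2.77, 0.82, 4.41, 8.0]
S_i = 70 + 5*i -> [70, 75, 80, 85, 90]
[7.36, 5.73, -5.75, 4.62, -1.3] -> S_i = Random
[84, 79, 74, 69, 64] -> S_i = 84 + -5*i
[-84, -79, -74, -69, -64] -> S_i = -84 + 5*i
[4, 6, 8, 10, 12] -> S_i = 4 + 2*i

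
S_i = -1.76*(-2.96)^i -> [-1.76, 5.21, -15.42, 45.64, -135.11]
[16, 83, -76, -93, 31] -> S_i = Random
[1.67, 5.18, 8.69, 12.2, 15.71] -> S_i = 1.67 + 3.51*i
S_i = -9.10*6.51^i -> [-9.1, -59.24, -385.66, -2510.64, -16344.26]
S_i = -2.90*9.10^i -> [-2.9, -26.39, -240.15, -2185.36, -19886.74]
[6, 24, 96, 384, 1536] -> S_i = 6*4^i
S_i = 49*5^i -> [49, 245, 1225, 6125, 30625]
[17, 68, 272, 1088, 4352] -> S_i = 17*4^i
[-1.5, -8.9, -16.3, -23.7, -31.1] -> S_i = -1.50 + -7.40*i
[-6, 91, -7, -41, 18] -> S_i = Random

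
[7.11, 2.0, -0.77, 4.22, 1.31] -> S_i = Random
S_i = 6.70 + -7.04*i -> [6.7, -0.34, -7.38, -14.42, -21.46]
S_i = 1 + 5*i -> [1, 6, 11, 16, 21]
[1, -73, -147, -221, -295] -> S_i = 1 + -74*i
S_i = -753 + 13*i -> [-753, -740, -727, -714, -701]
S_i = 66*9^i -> [66, 594, 5346, 48114, 433026]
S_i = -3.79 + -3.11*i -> [-3.79, -6.9, -10.01, -13.12, -16.23]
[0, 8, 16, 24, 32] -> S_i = 0 + 8*i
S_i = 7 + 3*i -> [7, 10, 13, 16, 19]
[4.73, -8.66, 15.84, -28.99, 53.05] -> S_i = 4.73*(-1.83)^i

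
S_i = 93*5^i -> [93, 465, 2325, 11625, 58125]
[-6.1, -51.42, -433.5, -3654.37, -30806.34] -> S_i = -6.10*8.43^i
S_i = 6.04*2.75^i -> [6.04, 16.61, 45.68, 125.61, 345.44]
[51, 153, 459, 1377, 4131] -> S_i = 51*3^i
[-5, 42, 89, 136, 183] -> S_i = -5 + 47*i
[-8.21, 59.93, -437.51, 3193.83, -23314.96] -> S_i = -8.21*(-7.30)^i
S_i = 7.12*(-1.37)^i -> [7.12, -9.75, 13.36, -18.31, 25.08]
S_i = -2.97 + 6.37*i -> [-2.97, 3.4, 9.77, 16.14, 22.51]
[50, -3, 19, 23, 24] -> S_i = Random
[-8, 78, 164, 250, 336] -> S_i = -8 + 86*i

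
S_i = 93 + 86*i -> [93, 179, 265, 351, 437]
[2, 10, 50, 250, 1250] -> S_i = 2*5^i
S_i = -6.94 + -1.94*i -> [-6.94, -8.88, -10.82, -12.76, -14.7]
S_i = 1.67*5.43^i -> [1.67, 9.07, 49.24, 267.37, 1451.83]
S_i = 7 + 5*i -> [7, 12, 17, 22, 27]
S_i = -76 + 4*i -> [-76, -72, -68, -64, -60]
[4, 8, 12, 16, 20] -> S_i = 4 + 4*i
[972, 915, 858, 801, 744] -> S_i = 972 + -57*i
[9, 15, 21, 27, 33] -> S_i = 9 + 6*i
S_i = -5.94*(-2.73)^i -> [-5.94, 16.22, -44.27, 120.86, -329.94]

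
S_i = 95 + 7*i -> [95, 102, 109, 116, 123]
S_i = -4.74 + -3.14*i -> [-4.74, -7.88, -11.02, -14.16, -17.3]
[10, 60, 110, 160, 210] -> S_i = 10 + 50*i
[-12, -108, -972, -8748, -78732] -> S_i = -12*9^i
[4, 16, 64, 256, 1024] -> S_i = 4*4^i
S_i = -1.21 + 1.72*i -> [-1.21, 0.51, 2.23, 3.95, 5.67]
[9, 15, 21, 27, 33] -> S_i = 9 + 6*i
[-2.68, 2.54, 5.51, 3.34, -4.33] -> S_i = Random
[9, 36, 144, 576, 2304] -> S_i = 9*4^i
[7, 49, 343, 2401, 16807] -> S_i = 7*7^i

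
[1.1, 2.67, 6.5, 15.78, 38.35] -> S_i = 1.10*2.43^i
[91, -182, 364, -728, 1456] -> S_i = 91*-2^i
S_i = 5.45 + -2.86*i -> [5.45, 2.59, -0.27, -3.13, -5.99]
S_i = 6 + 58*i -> [6, 64, 122, 180, 238]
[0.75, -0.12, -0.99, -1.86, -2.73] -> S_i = 0.75 + -0.87*i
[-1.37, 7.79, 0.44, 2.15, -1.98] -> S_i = Random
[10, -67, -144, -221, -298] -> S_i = 10 + -77*i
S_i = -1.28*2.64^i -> [-1.28, -3.38, -8.92, -23.55, -62.18]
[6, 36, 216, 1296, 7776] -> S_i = 6*6^i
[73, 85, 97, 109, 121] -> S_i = 73 + 12*i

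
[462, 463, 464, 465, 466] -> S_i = 462 + 1*i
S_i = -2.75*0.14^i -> [-2.75, -0.38, -0.05, -0.01, -0.0]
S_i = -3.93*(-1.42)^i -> [-3.93, 5.58, -7.92, 11.25, -15.98]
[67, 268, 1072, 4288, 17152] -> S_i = 67*4^i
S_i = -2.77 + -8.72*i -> [-2.77, -11.49, -20.21, -28.93, -37.65]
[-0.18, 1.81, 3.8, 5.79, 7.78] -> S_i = -0.18 + 1.99*i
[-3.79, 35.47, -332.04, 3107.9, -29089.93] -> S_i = -3.79*(-9.36)^i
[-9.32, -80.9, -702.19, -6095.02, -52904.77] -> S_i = -9.32*8.68^i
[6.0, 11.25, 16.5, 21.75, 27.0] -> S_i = 6.00 + 5.25*i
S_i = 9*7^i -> [9, 63, 441, 3087, 21609]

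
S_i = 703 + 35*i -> [703, 738, 773, 808, 843]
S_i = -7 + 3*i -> [-7, -4, -1, 2, 5]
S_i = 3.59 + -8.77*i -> [3.59, -5.18, -13.95, -22.72, -31.49]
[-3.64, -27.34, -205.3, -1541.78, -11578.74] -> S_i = -3.64*7.51^i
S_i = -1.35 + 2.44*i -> [-1.35, 1.09, 3.53, 5.97, 8.41]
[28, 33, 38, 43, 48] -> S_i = 28 + 5*i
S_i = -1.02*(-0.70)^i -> [-1.02, 0.71, -0.5, 0.35, -0.24]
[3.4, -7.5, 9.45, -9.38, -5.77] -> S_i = Random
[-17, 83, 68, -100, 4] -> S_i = Random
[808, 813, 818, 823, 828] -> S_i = 808 + 5*i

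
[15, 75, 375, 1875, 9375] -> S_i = 15*5^i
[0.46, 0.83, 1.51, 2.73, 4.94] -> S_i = 0.46*1.81^i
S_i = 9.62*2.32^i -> [9.62, 22.32, 51.78, 120.13, 278.69]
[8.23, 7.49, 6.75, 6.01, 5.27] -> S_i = 8.23 + -0.74*i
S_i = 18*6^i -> [18, 108, 648, 3888, 23328]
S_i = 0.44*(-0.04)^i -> [0.44, -0.02, 0.0, -0.0, 0.0]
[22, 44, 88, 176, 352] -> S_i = 22*2^i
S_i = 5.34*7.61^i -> [5.34, 40.64, 309.25, 2353.4, 17909.35]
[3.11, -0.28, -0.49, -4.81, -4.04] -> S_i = Random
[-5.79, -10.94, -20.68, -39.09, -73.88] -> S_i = -5.79*1.89^i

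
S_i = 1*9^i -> [1, 9, 81, 729, 6561]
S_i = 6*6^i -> [6, 36, 216, 1296, 7776]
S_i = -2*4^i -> [-2, -8, -32, -128, -512]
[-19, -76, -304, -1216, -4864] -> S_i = -19*4^i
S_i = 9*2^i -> [9, 18, 36, 72, 144]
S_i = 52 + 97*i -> [52, 149, 246, 343, 440]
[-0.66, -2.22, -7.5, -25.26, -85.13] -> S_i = -0.66*3.37^i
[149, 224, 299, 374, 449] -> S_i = 149 + 75*i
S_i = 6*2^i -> [6, 12, 24, 48, 96]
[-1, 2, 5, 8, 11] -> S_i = -1 + 3*i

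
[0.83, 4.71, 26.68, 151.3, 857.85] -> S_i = 0.83*5.67^i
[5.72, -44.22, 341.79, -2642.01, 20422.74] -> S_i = 5.72*(-7.73)^i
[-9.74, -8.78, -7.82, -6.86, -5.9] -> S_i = -9.74 + 0.96*i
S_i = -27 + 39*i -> [-27, 12, 51, 90, 129]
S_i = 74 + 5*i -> [74, 79, 84, 89, 94]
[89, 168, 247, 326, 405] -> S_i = 89 + 79*i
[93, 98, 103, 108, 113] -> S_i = 93 + 5*i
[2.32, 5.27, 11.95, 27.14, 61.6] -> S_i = 2.32*2.27^i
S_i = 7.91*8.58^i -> [7.91, 67.87, 582.31, 4996.18, 42867.25]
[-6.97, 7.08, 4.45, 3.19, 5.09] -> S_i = Random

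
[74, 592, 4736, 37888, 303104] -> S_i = 74*8^i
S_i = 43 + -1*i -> [43, 42, 41, 40, 39]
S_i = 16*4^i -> [16, 64, 256, 1024, 4096]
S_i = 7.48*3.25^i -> [7.48, 24.31, 79.01, 256.77, 834.52]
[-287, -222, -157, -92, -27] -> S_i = -287 + 65*i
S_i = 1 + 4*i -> [1, 5, 9, 13, 17]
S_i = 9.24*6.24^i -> [9.24, 57.66, 359.78, 2245.05, 14009.1]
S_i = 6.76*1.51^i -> [6.76, 10.21, 15.41, 23.27, 35.14]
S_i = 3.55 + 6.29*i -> [3.55, 9.84, 16.13, 22.42, 28.71]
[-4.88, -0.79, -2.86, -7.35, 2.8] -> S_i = Random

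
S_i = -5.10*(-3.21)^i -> [-5.1, 16.37, -52.55, 168.69, -541.49]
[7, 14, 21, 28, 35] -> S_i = 7 + 7*i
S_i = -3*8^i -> [-3, -24, -192, -1536, -12288]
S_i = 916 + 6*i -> [916, 922, 928, 934, 940]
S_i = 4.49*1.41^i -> [4.49, 6.33, 8.93, 12.59, 17.75]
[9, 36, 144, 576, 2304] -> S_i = 9*4^i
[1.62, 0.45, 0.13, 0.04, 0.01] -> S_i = 1.62*0.28^i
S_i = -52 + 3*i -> [-52, -49, -46, -43, -40]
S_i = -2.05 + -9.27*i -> [-2.05, -11.32, -20.59, -29.86, -39.13]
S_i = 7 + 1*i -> [7, 8, 9, 10, 11]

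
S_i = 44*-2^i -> [44, -88, 176, -352, 704]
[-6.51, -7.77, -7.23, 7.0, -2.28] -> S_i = Random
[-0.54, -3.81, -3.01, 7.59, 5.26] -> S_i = Random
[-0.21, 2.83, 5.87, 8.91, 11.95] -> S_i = -0.21 + 3.04*i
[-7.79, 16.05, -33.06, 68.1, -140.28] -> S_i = -7.79*(-2.06)^i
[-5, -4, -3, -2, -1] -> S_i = -5 + 1*i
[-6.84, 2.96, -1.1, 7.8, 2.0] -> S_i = Random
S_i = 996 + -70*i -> [996, 926, 856, 786, 716]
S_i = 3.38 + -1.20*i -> [3.38, 2.18, 0.98, -0.22, -1.42]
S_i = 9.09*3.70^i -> [9.09, 33.63, 124.44, 460.44, 1703.61]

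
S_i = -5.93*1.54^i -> [-5.93, -9.13, -14.06, -21.66, -33.35]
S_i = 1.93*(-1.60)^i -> [1.93, -3.09, 4.94, -7.91, 12.65]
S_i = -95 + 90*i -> [-95, -5, 85, 175, 265]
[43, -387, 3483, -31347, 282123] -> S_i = 43*-9^i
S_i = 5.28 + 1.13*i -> [5.28, 6.41, 7.54, 8.67, 9.8]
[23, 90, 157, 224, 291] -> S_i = 23 + 67*i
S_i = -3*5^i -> [-3, -15, -75, -375, -1875]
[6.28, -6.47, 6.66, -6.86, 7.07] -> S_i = 6.28*(-1.03)^i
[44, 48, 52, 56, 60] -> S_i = 44 + 4*i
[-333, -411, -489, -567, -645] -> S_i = -333 + -78*i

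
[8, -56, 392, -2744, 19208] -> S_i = 8*-7^i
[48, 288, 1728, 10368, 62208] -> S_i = 48*6^i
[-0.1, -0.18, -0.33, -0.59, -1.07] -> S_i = -0.10*1.81^i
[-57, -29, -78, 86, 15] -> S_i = Random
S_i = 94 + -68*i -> [94, 26, -42, -110, -178]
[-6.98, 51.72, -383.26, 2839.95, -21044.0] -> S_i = -6.98*(-7.41)^i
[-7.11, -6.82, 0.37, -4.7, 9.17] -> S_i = Random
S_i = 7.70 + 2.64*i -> [7.7, 10.34, 12.98, 15.62, 18.26]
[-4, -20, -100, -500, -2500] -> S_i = -4*5^i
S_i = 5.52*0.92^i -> [5.52, 5.08, 4.67, 4.3, 3.95]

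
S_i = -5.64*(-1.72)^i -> [-5.64, 9.7, -16.69, 28.7, -49.36]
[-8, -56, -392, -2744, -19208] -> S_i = -8*7^i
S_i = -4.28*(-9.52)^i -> [-4.28, 40.75, -387.9, 3692.79, -35155.36]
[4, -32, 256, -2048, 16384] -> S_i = 4*-8^i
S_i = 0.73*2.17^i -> [0.73, 1.58, 3.44, 7.46, 16.19]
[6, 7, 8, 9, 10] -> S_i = 6 + 1*i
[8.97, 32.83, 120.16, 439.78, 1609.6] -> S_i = 8.97*3.66^i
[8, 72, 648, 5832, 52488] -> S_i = 8*9^i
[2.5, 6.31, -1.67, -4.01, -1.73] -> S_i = Random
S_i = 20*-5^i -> [20, -100, 500, -2500, 12500]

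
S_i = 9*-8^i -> [9, -72, 576, -4608, 36864]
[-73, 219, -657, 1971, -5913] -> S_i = -73*-3^i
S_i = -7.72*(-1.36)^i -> [-7.72, 10.5, -14.28, 19.42, -26.41]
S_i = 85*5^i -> [85, 425, 2125, 10625, 53125]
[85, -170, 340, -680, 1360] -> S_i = 85*-2^i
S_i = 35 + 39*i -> [35, 74, 113, 152, 191]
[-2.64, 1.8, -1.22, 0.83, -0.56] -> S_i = -2.64*(-0.68)^i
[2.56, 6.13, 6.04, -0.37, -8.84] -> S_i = Random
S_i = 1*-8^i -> [1, -8, 64, -512, 4096]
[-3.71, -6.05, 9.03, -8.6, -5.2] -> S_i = Random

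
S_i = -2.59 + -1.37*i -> [-2.59, -3.96, -5.33, -6.7, -8.07]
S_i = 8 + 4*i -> [8, 12, 16, 20, 24]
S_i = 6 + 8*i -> [6, 14, 22, 30, 38]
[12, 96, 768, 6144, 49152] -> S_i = 12*8^i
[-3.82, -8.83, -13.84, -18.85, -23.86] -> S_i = -3.82 + -5.01*i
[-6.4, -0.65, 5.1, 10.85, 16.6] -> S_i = -6.40 + 5.75*i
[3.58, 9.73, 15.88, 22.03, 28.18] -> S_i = 3.58 + 6.15*i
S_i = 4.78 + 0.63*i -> [4.78, 5.41, 6.04, 6.67, 7.3]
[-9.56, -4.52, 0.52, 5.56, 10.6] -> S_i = -9.56 + 5.04*i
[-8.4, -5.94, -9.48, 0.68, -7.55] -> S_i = Random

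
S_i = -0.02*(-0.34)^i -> [-0.02, 0.01, -0.0, 0.0, -0.0]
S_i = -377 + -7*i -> [-377, -384, -391, -398, -405]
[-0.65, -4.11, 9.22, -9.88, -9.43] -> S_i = Random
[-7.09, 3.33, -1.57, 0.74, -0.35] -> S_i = -7.09*(-0.47)^i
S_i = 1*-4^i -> [1, -4, 16, -64, 256]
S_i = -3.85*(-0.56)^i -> [-3.85, 2.16, -1.21, 0.68, -0.38]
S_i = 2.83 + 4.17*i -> [2.83, 7.0, 11.17, 15.34, 19.51]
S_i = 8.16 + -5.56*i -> [8.16, 2.6, -2.96, -8.52, -14.08]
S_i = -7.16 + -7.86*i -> [-7.16, -15.02, -22.88, -30.74, -38.6]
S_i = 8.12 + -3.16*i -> [8.12, 4.96, 1.8, -1.36, -4.52]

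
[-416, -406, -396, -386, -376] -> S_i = -416 + 10*i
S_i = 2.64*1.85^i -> [2.64, 4.88, 9.04, 16.72, 30.92]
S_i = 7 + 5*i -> [7, 12, 17, 22, 27]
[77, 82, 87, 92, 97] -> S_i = 77 + 5*i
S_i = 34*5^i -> [34, 170, 850, 4250, 21250]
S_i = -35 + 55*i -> [-35, 20, 75, 130, 185]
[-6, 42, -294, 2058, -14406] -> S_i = -6*-7^i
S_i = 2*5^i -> [2, 10, 50, 250, 1250]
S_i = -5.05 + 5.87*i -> [-5.05, 0.82, 6.69, 12.56, 18.43]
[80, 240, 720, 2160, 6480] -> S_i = 80*3^i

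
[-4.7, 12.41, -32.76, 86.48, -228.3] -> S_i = -4.70*(-2.64)^i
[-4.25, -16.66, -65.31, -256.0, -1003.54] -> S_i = -4.25*3.92^i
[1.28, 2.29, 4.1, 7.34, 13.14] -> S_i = 1.28*1.79^i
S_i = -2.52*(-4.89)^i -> [-2.52, 12.32, -60.26, 294.66, -1440.91]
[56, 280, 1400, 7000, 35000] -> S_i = 56*5^i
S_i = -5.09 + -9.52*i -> [-5.09, -14.61, -24.13, -33.65, -43.17]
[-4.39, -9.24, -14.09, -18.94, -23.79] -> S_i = -4.39 + -4.85*i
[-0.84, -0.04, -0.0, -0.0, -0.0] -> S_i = -0.84*0.05^i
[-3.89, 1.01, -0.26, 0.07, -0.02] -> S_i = -3.89*(-0.26)^i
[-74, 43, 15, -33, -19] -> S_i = Random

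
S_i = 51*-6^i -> [51, -306, 1836, -11016, 66096]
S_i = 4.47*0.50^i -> [4.47, 2.24, 1.12, 0.56, 0.28]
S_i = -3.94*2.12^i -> [-3.94, -8.35, -17.71, -37.54, -79.59]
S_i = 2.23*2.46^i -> [2.23, 5.49, 13.5, 33.2, 81.67]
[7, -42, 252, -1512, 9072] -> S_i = 7*-6^i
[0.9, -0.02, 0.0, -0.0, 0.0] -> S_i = 0.90*(-0.02)^i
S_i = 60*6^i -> [60, 360, 2160, 12960, 77760]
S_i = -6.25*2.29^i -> [-6.25, -14.31, -32.78, -75.06, -171.88]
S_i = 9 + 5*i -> [9, 14, 19, 24, 29]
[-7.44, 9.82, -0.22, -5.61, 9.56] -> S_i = Random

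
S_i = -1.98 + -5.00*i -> [-1.98, -6.98, -11.98, -16.98, -21.98]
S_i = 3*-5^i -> [3, -15, 75, -375, 1875]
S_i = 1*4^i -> [1, 4, 16, 64, 256]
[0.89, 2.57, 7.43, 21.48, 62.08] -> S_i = 0.89*2.89^i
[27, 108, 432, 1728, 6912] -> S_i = 27*4^i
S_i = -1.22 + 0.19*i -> [-1.22, -1.03, -0.84, -0.65, -0.46]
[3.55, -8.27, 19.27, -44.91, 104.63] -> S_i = 3.55*(-2.33)^i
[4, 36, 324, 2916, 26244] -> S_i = 4*9^i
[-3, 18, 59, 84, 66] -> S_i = Random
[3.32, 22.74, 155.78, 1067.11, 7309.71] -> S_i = 3.32*6.85^i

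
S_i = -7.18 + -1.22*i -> [-7.18, -8.4, -9.62, -10.84, -12.06]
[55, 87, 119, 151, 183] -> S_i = 55 + 32*i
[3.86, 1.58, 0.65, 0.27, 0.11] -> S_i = 3.86*0.41^i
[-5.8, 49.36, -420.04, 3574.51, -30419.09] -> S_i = -5.80*(-8.51)^i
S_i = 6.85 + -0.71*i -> [6.85, 6.14, 5.43, 4.72, 4.01]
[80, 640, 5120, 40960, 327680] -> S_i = 80*8^i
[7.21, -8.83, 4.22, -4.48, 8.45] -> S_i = Random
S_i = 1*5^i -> [1, 5, 25, 125, 625]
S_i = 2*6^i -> [2, 12, 72, 432, 2592]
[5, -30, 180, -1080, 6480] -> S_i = 5*-6^i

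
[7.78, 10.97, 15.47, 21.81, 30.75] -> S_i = 7.78*1.41^i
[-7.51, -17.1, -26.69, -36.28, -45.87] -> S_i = -7.51 + -9.59*i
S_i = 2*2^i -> [2, 4, 8, 16, 32]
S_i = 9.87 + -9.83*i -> [9.87, 0.04, -9.79, -19.62, -29.45]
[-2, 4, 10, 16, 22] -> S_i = -2 + 6*i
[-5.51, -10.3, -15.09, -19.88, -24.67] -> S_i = -5.51 + -4.79*i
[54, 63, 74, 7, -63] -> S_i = Random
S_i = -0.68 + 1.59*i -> [-0.68, 0.91, 2.5, 4.09, 5.68]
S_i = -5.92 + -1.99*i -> [-5.92, -7.91, -9.9, -11.89, -13.88]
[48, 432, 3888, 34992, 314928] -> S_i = 48*9^i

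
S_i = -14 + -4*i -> [-14, -18, -22, -26, -30]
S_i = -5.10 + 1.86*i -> [-5.1, -3.24, -1.38, 0.48, 2.34]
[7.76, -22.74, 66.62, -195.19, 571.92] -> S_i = 7.76*(-2.93)^i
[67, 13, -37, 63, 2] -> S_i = Random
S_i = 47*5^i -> [47, 235, 1175, 5875, 29375]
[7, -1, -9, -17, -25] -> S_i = 7 + -8*i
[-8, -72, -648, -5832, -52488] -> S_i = -8*9^i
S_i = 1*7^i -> [1, 7, 49, 343, 2401]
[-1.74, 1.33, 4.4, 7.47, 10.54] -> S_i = -1.74 + 3.07*i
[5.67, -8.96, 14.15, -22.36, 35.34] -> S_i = 5.67*(-1.58)^i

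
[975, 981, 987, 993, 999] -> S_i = 975 + 6*i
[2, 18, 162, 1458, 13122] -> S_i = 2*9^i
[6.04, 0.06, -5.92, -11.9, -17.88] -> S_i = 6.04 + -5.98*i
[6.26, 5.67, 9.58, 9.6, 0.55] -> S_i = Random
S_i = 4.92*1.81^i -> [4.92, 8.91, 16.12, 29.17, 52.81]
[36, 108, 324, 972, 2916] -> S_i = 36*3^i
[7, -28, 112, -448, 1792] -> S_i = 7*-4^i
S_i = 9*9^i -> [9, 81, 729, 6561, 59049]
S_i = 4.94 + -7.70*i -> [4.94, -2.76, -10.46, -18.16, -25.86]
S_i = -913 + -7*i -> [-913, -920, -927, -934, -941]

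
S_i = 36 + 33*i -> [36, 69, 102, 135, 168]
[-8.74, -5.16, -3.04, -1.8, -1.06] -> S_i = -8.74*0.59^i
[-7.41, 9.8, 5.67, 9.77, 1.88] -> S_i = Random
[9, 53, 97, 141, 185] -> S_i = 9 + 44*i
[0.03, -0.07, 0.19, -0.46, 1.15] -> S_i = 0.03*(-2.49)^i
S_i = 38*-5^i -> [38, -190, 950, -4750, 23750]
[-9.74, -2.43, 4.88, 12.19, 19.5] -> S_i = -9.74 + 7.31*i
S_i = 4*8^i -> [4, 32, 256, 2048, 16384]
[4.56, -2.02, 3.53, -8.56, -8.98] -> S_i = Random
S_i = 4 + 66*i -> [4, 70, 136, 202, 268]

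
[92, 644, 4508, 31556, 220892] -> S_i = 92*7^i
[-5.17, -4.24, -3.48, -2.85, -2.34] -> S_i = -5.17*0.82^i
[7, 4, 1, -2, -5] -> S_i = 7 + -3*i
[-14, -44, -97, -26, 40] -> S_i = Random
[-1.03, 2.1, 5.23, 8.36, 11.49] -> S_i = -1.03 + 3.13*i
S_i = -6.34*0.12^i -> [-6.34, -0.76, -0.09, -0.01, -0.0]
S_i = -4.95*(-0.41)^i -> [-4.95, 2.03, -0.83, 0.34, -0.14]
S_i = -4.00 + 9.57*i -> [-4.0, 5.57, 15.14, 24.71, 34.28]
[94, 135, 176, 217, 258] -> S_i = 94 + 41*i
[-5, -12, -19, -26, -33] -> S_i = -5 + -7*i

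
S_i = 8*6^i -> [8, 48, 288, 1728, 10368]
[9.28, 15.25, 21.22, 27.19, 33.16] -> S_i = 9.28 + 5.97*i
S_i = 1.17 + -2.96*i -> [1.17, -1.79, -4.75, -7.71, -10.67]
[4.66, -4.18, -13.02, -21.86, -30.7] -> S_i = 4.66 + -8.84*i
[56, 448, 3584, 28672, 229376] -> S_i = 56*8^i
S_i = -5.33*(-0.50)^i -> [-5.33, 2.66, -1.33, 0.67, -0.33]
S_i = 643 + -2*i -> [643, 641, 639, 637, 635]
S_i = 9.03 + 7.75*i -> [9.03, 16.78, 24.53, 32.28, 40.03]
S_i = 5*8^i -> [5, 40, 320, 2560, 20480]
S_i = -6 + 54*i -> [-6, 48, 102, 156, 210]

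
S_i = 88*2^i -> [88, 176, 352, 704, 1408]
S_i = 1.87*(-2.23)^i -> [1.87, -4.17, 9.3, -20.74, 46.24]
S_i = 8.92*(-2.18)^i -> [8.92, -19.45, 42.39, -92.41, 201.46]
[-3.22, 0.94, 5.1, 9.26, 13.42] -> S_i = -3.22 + 4.16*i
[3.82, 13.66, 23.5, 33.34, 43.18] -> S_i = 3.82 + 9.84*i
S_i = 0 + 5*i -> [0, 5, 10, 15, 20]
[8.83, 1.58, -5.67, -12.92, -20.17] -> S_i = 8.83 + -7.25*i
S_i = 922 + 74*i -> [922, 996, 1070, 1144, 1218]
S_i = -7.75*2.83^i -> [-7.75, -21.93, -62.07, -175.66, -497.1]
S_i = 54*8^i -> [54, 432, 3456, 27648, 221184]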